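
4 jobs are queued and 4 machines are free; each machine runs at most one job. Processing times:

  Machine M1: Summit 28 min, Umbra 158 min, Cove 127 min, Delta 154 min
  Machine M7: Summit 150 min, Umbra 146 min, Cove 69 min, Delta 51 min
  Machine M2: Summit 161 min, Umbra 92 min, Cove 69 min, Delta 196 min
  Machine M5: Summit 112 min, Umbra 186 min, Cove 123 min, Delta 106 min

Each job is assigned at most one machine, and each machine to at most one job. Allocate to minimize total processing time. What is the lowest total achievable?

Minimum total: 294 min

Optimal: Summit→Machine M1 (28 min), Umbra→Machine M2 (92 min), Cove→Machine M5 (123 min), Delta→Machine M7 (51 min) — total 28+92+123+51 = 294 min.
Row-greedy (each job in turn takes its cheapest remaining machine) gives 295 min, worse by 1.
Every other assignment is strictly worse.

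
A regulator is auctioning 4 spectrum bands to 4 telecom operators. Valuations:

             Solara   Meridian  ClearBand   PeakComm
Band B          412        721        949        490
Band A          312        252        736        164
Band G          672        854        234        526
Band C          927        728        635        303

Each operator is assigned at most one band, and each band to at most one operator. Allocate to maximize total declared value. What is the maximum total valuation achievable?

Optimal: Solara→Band C ($927M), Meridian→Band G ($854M), ClearBand→Band A ($736M), PeakComm→Band B ($490M) — total 927+854+736+490 = $3007M.
Row-greedy (each operator in turn takes its best remaining band) gives $2894M, worse by 113.

Maximum total: $3007M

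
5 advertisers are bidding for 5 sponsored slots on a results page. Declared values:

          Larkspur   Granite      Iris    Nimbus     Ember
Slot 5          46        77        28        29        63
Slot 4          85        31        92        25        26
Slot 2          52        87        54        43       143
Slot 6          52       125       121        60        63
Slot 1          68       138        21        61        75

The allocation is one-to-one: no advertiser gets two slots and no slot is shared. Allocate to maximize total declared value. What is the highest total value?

Max total: $516

This is the linear assignment problem.
Optimal: Larkspur→Slot 4 ($85), Granite→Slot 1 ($138), Iris→Slot 6 ($121), Nimbus→Slot 5 ($29), Ember→Slot 2 ($143) — total 85+138+121+29+143 = $516.
Row-greedy (each advertiser in turn takes its best remaining slot) gives $450, worse by 66.
Every other assignment is strictly worse.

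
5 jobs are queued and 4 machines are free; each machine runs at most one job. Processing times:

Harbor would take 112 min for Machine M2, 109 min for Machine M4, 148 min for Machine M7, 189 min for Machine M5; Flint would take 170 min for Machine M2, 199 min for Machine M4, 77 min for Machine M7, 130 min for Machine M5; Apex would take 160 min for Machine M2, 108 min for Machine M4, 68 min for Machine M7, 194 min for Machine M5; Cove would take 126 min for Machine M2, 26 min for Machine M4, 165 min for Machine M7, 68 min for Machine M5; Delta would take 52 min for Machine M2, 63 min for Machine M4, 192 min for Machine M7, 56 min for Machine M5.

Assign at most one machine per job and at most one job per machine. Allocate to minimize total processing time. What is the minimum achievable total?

Optimal: Harbor→Machine M2 (112 min), Cove→Machine M4 (26 min), Apex→Machine M7 (68 min), Delta→Machine M5 (56 min) — total 112+26+68+56 = 262 min.
Column-greedy (each machine in turn goes to its cheapest remaining job) gives 276 min, worse by 14.
Next-best assignment: Harbor→Machine M2, Cove→Machine M4, Flint→Machine M7, Delta→Machine M5 = 271 min.

Min total: 262 min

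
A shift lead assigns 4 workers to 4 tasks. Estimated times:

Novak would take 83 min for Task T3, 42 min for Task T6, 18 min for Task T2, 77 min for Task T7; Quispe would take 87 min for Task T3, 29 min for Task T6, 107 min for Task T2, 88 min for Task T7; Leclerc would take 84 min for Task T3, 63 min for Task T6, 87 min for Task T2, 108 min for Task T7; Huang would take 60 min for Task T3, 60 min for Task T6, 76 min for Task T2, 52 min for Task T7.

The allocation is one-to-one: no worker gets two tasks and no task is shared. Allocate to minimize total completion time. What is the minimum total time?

Minimum total: 183 min

Optimal: Novak→Task T2 (18 min), Quispe→Task T6 (29 min), Leclerc→Task T3 (84 min), Huang→Task T7 (52 min) — total 18+29+84+52 = 183 min.
Column-greedy (each task in turn goes to its cheapest remaining worker) gives 215 min, worse by 32.
No other one-to-one assignment undercuts 183 min.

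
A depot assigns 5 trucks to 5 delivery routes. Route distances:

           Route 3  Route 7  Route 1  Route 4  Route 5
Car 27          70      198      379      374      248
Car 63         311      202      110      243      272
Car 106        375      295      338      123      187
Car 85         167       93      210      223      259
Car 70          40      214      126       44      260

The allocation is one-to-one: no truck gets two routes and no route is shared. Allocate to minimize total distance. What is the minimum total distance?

Minimum total: 504 km

Optimal: Car 27→Route 3 (70 km), Car 63→Route 1 (110 km), Car 106→Route 5 (187 km), Car 85→Route 7 (93 km), Car 70→Route 4 (44 km) — total 70+110+187+93+44 = 504 km.
Column-greedy (each route in turn goes to its cheapest remaining truck) gives 614 km, worse by 110.
Every other assignment is strictly worse.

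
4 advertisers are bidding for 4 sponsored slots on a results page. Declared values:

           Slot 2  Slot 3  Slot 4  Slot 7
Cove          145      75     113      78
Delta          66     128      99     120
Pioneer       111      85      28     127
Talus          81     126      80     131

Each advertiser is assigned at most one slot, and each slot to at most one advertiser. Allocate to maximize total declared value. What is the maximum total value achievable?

Maximum total: $497

Treat this as an assignment problem: match each advertiser to one slot.
Optimal: Cove→Slot 2 ($145), Delta→Slot 4 ($99), Pioneer→Slot 7 ($127), Talus→Slot 3 ($126) — total 145+99+127+126 = $497.
Row-greedy (each advertiser in turn takes its best remaining slot) gives $480, worse by 17.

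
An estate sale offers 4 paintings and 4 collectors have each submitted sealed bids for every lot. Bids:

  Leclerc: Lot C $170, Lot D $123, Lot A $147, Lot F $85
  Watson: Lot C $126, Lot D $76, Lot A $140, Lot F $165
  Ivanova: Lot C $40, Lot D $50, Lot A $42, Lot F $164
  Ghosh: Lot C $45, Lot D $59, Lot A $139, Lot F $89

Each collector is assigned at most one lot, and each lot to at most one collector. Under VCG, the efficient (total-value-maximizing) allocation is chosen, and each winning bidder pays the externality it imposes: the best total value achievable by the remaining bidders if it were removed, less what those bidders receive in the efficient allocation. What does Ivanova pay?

Ivanova pays $86.

Efficient allocation: Leclerc→Lot D ($123), Watson→Lot C ($126), Ivanova→Lot F ($164), Ghosh→Lot A ($139); total welfare W = $552.
Ivanova receives Lot F at value $164, so the others get W − 164 = $388.
Without Ivanova: best allocation of the remaining 3 bidders over all 4 lots is Leclerc→Lot C ($170), Watson→Lot F ($165), Ghosh→Lot A ($139), total $474.
VCG payment = (others' best without Ivanova) − (others' welfare with Ivanova) = 474 − 388 = $86.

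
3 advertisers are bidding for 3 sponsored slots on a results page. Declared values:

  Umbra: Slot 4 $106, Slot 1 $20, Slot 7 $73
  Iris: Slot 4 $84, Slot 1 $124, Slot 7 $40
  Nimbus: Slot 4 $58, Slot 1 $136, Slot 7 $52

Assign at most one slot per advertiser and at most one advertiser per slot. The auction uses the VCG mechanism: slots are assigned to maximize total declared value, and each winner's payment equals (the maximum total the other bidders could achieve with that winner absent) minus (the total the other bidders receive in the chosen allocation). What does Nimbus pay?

Efficient allocation: Umbra→Slot 7 ($73), Iris→Slot 4 ($84), Nimbus→Slot 1 ($136); total welfare W = $293.
Nimbus receives Slot 1 at value $136, so the others get W − 136 = $157.
Without Nimbus: best allocation of the remaining 2 bidders over all 3 slots is Umbra→Slot 4 ($106), Iris→Slot 1 ($124), total $230.
VCG payment = (others' best without Nimbus) − (others' welfare with Nimbus) = 230 − 157 = $73.

Nimbus pays $73.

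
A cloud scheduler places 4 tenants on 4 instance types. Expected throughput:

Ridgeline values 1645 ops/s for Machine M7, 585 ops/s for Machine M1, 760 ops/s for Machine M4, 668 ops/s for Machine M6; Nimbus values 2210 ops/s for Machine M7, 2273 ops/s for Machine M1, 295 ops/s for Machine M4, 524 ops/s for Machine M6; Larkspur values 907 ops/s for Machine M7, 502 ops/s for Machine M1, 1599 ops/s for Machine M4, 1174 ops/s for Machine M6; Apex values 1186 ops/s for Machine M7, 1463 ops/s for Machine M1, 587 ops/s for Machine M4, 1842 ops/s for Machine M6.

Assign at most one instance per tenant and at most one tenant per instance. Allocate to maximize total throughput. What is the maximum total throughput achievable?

Max total: 7359 ops/s

This is the linear assignment problem.
Optimal: Ridgeline→Machine M7 (1645 ops/s), Nimbus→Machine M1 (2273 ops/s), Larkspur→Machine M4 (1599 ops/s), Apex→Machine M6 (1842 ops/s) — total 1645+2273+1599+1842 = 7359 ops/s.
Column-greedy (each instance in turn goes to its best remaining tenant) gives 5940 ops/s, worse by 1419.
Next-best assignment: Ridgeline→Machine M1, Nimbus→Machine M7, Larkspur→Machine M4, Apex→Machine M6 = 6236 ops/s.
Swapping Larkspur↔Nimbus (Larkspur→Machine M1 502 ops/s, Nimbus→Machine M4 295 ops/s) loses 3075.
Every other assignment is strictly worse.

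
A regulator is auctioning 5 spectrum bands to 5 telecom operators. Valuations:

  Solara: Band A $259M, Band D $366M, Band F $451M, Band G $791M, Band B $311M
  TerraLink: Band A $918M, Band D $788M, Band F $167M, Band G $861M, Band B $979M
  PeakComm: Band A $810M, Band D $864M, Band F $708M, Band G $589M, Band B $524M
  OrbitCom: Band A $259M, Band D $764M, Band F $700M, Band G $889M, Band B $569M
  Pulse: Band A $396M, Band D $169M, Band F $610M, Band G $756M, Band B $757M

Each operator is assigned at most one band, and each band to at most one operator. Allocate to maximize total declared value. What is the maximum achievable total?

Treat this as an assignment problem: match each operator to one band.
Optimal: Solara→Band G ($791M), TerraLink→Band A ($918M), PeakComm→Band D ($864M), OrbitCom→Band F ($700M), Pulse→Band B ($757M) — total 791+918+864+700+757 = $4030M.
Max-entry greedy (repeatedly take the single best remaining cell) gives $3601M, worse by 429.
Swapping TerraLink↔Solara (TerraLink→Band G $861M, Solara→Band A $259M) loses 589.

Maximum total: $4030M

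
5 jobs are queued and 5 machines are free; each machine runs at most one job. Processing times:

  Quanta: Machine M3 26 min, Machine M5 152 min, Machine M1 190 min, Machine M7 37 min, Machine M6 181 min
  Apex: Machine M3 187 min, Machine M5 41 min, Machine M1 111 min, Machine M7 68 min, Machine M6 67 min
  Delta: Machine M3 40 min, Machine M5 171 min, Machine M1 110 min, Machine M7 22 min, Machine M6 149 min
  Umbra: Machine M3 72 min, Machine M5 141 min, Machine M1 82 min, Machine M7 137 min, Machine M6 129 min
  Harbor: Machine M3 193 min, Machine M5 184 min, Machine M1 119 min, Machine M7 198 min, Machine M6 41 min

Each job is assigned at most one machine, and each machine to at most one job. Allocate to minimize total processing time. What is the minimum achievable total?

Optimal: Quanta→Machine M3 (26 min), Apex→Machine M5 (41 min), Delta→Machine M7 (22 min), Umbra→Machine M1 (82 min), Harbor→Machine M6 (41 min) — total 26+41+22+82+41 = 212 min.
Next-best assignment: Quanta→Machine M7, Apex→Machine M5, Delta→Machine M3, Umbra→Machine M1, Harbor→Machine M6 = 241 min.
No other one-to-one assignment undercuts 212 min.

Minimum total: 212 min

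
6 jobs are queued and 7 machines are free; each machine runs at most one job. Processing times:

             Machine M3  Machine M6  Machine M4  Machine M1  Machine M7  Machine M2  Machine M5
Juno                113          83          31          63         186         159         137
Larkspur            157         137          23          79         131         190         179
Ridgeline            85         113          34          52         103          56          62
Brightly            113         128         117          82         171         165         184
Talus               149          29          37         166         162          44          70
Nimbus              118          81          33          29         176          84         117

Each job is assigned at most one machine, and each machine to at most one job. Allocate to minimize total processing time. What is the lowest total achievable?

Treat this as an assignment problem: match each job to one machine.
Optimal: Juno→Machine M6 (83 min), Larkspur→Machine M4 (23 min), Ridgeline→Machine M5 (62 min), Brightly→Machine M3 (113 min), Talus→Machine M2 (44 min), Nimbus→Machine M1 (29 min) — total 83+23+62+113+44+29 = 354 min.
Min-entry greedy (repeatedly take the single cheapest remaining cell) gives 421 min, worse by 67.
Next-best assignment: Juno→Machine M6, Larkspur→Machine M4, Ridgeline→Machine M2, Brightly→Machine M3, Talus→Machine M5, Nimbus→Machine M1 = 374 min.
Swapping Juno↔Ridgeline (Juno→Machine M5 137 min, Ridgeline→Machine M6 113 min) adds 105.

Minimum total: 354 min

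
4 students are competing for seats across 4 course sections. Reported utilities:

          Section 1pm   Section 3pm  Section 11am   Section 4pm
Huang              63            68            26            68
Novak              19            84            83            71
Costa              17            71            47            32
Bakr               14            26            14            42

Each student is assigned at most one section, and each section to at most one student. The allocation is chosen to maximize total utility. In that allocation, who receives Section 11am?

Optimal: Huang→Section 1pm (63 points), Novak→Section 11am (83 points), Costa→Section 3pm (71 points), Bakr→Section 4pm (42 points) — total 63+83+71+42 = 259 points.
Column-greedy (each section in turn goes to its best remaining student) gives 236 points, worse by 23.
Novak's own top section is Section 3pm (84 points), but forcing Novak→Section 3pm and reassigning the rest optimally gives only 236 points — worse by 23.

Novak receives Section 11am.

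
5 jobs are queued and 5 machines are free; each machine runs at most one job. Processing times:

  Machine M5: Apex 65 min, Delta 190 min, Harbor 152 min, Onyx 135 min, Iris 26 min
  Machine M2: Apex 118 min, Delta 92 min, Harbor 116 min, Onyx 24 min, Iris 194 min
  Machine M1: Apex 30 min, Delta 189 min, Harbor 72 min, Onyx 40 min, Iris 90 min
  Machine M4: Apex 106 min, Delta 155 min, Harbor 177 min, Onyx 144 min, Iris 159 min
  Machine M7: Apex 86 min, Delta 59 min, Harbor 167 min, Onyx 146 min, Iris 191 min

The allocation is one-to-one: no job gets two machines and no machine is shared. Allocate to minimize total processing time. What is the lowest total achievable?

Minimum total: 287 min

This is a one-to-one assignment (minimum-cost bipartite matching).
Optimal: Apex→Machine M4 (106 min), Delta→Machine M7 (59 min), Harbor→Machine M1 (72 min), Onyx→Machine M2 (24 min), Iris→Machine M5 (26 min) — total 106+59+72+24+26 = 287 min.
Row-greedy (each job in turn takes its cheapest remaining machine) gives 499 min, worse by 212.
Next-best assignment: Apex→Machine M1, Delta→Machine M7, Harbor→Machine M4, Onyx→Machine M2, Iris→Machine M5 = 316 min.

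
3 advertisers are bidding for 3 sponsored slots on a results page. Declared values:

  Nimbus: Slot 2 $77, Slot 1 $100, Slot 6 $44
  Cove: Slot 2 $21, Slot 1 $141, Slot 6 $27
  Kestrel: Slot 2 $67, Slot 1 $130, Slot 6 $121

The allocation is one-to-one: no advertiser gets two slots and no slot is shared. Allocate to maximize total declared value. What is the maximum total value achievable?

Maximum total: $339

Optimal: Nimbus→Slot 2 ($77), Cove→Slot 1 ($141), Kestrel→Slot 6 ($121) — total 77+141+121 = $339.
Row-greedy (each advertiser in turn takes its best remaining slot) gives $194, worse by 145.
Swapping Cove↔Kestrel (Cove→Slot 6 $27, Kestrel→Slot 1 $130) loses 105.
Checked against all permutations: $339 is optimal.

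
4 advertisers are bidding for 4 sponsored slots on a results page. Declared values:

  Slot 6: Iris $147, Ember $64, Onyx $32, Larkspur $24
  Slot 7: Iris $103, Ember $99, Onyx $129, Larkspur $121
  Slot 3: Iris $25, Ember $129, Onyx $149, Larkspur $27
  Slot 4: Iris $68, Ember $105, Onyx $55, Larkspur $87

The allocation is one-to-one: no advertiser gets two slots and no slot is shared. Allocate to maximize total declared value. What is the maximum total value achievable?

Max total: $522

Optimal: Iris→Slot 6 ($147), Ember→Slot 4 ($105), Onyx→Slot 3 ($149), Larkspur→Slot 7 ($121) — total 147+105+149+121 = $522.
Row-greedy (each advertiser in turn takes its best remaining slot) gives $492, worse by 30.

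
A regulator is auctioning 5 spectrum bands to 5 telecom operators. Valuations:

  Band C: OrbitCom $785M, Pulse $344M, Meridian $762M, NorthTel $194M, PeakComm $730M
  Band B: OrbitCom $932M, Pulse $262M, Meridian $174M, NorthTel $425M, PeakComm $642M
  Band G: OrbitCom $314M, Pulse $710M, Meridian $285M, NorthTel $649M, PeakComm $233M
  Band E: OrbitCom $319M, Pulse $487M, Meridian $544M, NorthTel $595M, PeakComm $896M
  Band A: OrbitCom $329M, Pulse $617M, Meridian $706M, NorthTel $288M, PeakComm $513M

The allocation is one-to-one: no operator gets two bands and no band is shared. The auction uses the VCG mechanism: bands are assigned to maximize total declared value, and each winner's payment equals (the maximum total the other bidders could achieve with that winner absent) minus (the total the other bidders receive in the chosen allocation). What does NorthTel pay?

Efficient allocation: OrbitCom→Band B ($932M), Pulse→Band A ($617M), Meridian→Band C ($762M), NorthTel→Band G ($649M), PeakComm→Band E ($896M); total welfare W = $3856M.
NorthTel receives Band G at value $649M, so the others get W − 649 = $3207M.
Without NorthTel: best allocation of the remaining 4 bidders over all 5 bands is OrbitCom→Band B ($932M), Pulse→Band G ($710M), Meridian→Band C ($762M), PeakComm→Band E ($896M), total $3300M.
VCG payment = (others' best without NorthTel) − (others' welfare with NorthTel) = 3300 − 3207 = $93M.

NorthTel pays $93M.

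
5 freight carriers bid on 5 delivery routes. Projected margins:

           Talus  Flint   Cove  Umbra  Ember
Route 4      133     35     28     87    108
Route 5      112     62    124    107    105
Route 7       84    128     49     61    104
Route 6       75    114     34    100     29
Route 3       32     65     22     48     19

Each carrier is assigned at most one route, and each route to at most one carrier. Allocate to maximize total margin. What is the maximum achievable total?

Maximum total: $526k

Optimal: Talus→Route 4 ($133k), Flint→Route 3 ($65k), Cove→Route 5 ($124k), Umbra→Route 6 ($100k), Ember→Route 7 ($104k) — total 133+65+124+100+104 = $526k.
Row-greedy (each carrier in turn takes its best remaining route) gives $504k, worse by 22.
Next-best assignment: Talus→Route 4, Flint→Route 6, Cove→Route 5, Umbra→Route 3, Ember→Route 7 = $523k.
Swapping Flint↔Talus (Flint→Route 4 $35k, Talus→Route 3 $32k) loses 131.
Checked against all permutations: $526k is optimal.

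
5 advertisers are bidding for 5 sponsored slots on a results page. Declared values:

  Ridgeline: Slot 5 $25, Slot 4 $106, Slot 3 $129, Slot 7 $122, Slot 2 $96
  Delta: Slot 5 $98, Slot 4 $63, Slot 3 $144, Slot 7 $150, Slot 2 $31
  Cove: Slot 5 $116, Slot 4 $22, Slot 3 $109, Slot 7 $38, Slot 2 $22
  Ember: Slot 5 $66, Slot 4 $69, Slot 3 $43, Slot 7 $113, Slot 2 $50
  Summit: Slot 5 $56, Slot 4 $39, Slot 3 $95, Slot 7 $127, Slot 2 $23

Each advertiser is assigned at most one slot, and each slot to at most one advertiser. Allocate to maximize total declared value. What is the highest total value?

Max total: $552

Optimal: Ridgeline→Slot 2 ($96), Delta→Slot 3 ($144), Cove→Slot 5 ($116), Ember→Slot 4 ($69), Summit→Slot 7 ($127) — total 96+144+116+69+127 = $552.
Column-greedy (each slot in turn goes to its best remaining advertiser) gives $543, worse by 9.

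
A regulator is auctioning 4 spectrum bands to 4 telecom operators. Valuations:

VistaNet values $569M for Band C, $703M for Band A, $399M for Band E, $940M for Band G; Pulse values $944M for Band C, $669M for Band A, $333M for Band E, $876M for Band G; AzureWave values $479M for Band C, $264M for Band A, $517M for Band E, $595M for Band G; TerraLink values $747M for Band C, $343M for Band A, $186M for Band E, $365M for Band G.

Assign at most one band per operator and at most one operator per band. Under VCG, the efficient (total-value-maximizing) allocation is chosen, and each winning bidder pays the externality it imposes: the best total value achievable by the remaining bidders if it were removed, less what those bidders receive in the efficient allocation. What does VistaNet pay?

Efficient allocation: VistaNet→Band G ($940M), Pulse→Band A ($669M), AzureWave→Band E ($517M), TerraLink→Band C ($747M); total welfare W = $2873M.
VistaNet receives Band G at value $940M, so the others get W − 940 = $1933M.
Without VistaNet: best allocation of the remaining 3 bidders over all 4 bands is Pulse→Band G ($876M), AzureWave→Band E ($517M), TerraLink→Band C ($747M), total $2140M.
VCG payment = (others' best without VistaNet) − (others' welfare with VistaNet) = 2140 − 1933 = $207M.

VistaNet pays $207M.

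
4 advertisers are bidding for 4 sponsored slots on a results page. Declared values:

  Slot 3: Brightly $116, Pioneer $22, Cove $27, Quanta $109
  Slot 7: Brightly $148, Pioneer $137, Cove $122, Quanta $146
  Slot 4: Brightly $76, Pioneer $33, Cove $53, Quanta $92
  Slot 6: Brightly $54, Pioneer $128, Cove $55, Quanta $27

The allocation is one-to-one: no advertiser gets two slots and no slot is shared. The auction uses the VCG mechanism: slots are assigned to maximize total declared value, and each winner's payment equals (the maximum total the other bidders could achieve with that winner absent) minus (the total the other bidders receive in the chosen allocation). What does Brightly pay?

Brightly pays $17.

Efficient allocation: Brightly→Slot 3 ($116), Pioneer→Slot 6 ($128), Cove→Slot 7 ($122), Quanta→Slot 4 ($92); total welfare W = $458.
Brightly receives Slot 3 at value $116, so the others get W − 116 = $342.
Without Brightly: best allocation of the remaining 3 bidders over all 4 slots is Pioneer→Slot 6 ($128), Cove→Slot 7 ($122), Quanta→Slot 3 ($109), total $359.
VCG payment = (others' best without Brightly) − (others' welfare with Brightly) = 359 − 342 = $17.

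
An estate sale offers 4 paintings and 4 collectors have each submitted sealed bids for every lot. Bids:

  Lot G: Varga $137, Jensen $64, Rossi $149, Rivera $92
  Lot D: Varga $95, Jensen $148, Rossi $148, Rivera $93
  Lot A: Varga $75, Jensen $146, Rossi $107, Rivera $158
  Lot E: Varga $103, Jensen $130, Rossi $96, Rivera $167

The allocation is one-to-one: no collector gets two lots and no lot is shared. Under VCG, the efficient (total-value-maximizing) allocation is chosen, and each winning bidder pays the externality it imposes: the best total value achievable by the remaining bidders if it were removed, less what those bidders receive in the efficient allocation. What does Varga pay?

Varga pays $3.

Efficient allocation: Varga→Lot G ($137), Jensen→Lot A ($146), Rossi→Lot D ($148), Rivera→Lot E ($167); total welfare W = $598.
Varga receives Lot G at value $137, so the others get W − 137 = $461.
Without Varga: best allocation of the remaining 3 bidders over all 4 lots is Jensen→Lot D ($148), Rossi→Lot G ($149), Rivera→Lot E ($167), total $464.
VCG payment = (others' best without Varga) − (others' welfare with Varga) = 464 − 461 = $3.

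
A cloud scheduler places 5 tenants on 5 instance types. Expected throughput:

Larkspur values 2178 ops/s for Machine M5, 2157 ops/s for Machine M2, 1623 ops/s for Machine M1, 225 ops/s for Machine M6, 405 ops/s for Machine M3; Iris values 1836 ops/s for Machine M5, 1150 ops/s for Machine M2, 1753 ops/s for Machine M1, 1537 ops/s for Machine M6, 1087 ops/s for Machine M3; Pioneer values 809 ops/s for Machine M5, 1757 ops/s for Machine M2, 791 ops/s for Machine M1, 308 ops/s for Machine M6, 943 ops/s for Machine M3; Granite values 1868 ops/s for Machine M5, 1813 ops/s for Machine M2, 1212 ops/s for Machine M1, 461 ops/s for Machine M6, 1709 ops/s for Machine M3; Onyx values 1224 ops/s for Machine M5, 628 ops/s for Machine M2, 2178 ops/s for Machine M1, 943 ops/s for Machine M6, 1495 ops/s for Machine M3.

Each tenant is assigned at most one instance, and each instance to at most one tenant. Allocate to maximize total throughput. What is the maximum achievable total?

Optimal: Larkspur→Machine M5 (2178 ops/s), Iris→Machine M6 (1537 ops/s), Pioneer→Machine M2 (1757 ops/s), Granite→Machine M3 (1709 ops/s), Onyx→Machine M1 (2178 ops/s) — total 2178+1537+1757+1709+2178 = 9359 ops/s.
Column-greedy (each instance in turn goes to its best remaining tenant) gives 8649 ops/s, worse by 710.
Next-best assignment: Larkspur→Machine M2, Iris→Machine M6, Pioneer→Machine M3, Granite→Machine M5, Onyx→Machine M1 = 8683 ops/s.
Swapping Onyx↔Pioneer (Onyx→Machine M2 628 ops/s, Pioneer→Machine M1 791 ops/s) loses 2516.
Checked against all permutations: 9359 ops/s is optimal.

Maximum total: 9359 ops/s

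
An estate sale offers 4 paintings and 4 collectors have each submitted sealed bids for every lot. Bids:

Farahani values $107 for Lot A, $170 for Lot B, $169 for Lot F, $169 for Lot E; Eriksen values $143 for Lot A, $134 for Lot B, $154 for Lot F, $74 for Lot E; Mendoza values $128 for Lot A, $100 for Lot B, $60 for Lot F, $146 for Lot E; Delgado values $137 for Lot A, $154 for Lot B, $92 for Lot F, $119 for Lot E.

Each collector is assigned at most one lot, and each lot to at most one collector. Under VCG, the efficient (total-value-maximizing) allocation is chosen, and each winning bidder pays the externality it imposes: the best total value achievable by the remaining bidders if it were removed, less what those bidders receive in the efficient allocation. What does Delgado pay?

Delgado pays $12.

Efficient allocation: Farahani→Lot F ($169), Eriksen→Lot A ($143), Mendoza→Lot E ($146), Delgado→Lot B ($154); total welfare W = $612.
Delgado receives Lot B at value $154, so the others get W − 154 = $458.
Without Delgado: best allocation of the remaining 3 bidders over all 4 lots is Farahani→Lot B ($170), Eriksen→Lot F ($154), Mendoza→Lot E ($146), total $470.
VCG payment = (others' best without Delgado) − (others' welfare with Delgado) = 470 − 458 = $12.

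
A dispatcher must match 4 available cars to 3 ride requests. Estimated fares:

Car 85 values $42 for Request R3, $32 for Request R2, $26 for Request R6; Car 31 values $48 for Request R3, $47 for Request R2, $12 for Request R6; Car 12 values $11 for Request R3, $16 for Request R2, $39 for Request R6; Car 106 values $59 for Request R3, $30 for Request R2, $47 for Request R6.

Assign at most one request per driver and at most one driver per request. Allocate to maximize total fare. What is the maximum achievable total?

Maximum total: $145

Optimal: Car 106→Request R3 ($59), Car 31→Request R2 ($47), Car 12→Request R6 ($39) — total 59+47+39 = $145.
Row-greedy (each driver in turn takes its best remaining request) gives $128, worse by 17.
Swapping Car 12↔Car 106 (Car 12→Request R3 $11, Car 106→Request R6 $47) loses 40.
No other one-to-one assignment exceeds $145.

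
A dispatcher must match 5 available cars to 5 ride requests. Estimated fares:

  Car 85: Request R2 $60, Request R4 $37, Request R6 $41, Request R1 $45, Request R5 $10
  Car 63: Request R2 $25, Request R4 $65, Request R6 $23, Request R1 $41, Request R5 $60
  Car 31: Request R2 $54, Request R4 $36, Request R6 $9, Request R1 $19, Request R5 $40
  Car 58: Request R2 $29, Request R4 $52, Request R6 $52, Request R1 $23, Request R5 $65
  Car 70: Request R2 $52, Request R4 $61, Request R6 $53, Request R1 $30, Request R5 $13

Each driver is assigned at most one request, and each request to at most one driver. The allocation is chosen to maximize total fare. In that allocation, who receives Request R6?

Car 70 receives Request R6.

This is a one-to-one assignment (maximum-weight bipartite matching).
Optimal: Car 85→Request R1 ($45), Car 63→Request R4 ($65), Car 31→Request R2 ($54), Car 58→Request R5 ($65), Car 70→Request R6 ($53) — total 45+65+54+65+53 = $282.
Next-best assignment: Car 85→Request R1, Car 63→Request R5, Car 31→Request R2, Car 58→Request R6, Car 70→Request R4 = $272.
No other one-to-one assignment exceeds $282.
Car 70's own top request is Request R4 ($61), but forcing Car 70→Request R4 and reassigning the rest optimally gives only $272 — worse by 10.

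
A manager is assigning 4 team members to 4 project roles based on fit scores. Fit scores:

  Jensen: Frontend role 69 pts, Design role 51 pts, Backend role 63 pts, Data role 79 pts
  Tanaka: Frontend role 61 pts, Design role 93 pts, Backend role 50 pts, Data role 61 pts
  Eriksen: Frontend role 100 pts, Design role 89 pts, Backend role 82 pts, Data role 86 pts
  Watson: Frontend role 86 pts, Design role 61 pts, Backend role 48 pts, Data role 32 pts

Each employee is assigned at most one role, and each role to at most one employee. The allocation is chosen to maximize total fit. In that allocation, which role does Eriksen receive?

Optimal: Jensen→Data role (79 pts), Tanaka→Design role (93 pts), Eriksen→Backend role (82 pts), Watson→Frontend role (86 pts) — total 79+93+82+86 = 340 pts.
Row-greedy (each employee in turn takes its best remaining role) gives 320 pts, worse by 20.
Eriksen's own top role is Frontend role (100 pts), but forcing Eriksen→Frontend role and reassigning the rest optimally gives only 320 pts — worse by 20.

Eriksen receives Backend role.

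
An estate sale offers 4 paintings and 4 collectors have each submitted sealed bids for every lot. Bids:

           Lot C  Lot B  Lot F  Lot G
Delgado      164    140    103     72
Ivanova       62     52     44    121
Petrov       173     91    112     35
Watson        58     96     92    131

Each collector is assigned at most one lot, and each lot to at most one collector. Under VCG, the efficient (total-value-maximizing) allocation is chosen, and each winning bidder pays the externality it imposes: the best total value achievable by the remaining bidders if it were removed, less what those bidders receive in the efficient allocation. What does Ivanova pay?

Efficient allocation: Delgado→Lot B ($140), Ivanova→Lot G ($121), Petrov→Lot C ($173), Watson→Lot F ($92); total welfare W = $526.
Ivanova receives Lot G at value $121, so the others get W − 121 = $405.
Without Ivanova: best allocation of the remaining 3 bidders over all 4 lots is Delgado→Lot B ($140), Petrov→Lot C ($173), Watson→Lot G ($131), total $444.
VCG payment = (others' best without Ivanova) − (others' welfare with Ivanova) = 444 − 405 = $39.

Ivanova pays $39.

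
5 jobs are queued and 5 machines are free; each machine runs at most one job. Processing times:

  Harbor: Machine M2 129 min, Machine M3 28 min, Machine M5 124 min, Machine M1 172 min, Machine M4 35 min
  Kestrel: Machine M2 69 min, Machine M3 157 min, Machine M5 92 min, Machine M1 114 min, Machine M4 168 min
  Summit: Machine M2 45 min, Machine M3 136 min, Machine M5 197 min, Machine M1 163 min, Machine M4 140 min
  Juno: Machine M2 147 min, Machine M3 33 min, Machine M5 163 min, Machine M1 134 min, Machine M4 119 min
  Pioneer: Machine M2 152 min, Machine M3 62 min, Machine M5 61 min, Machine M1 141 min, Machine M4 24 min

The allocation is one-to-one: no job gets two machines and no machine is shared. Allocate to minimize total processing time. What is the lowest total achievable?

This is a one-to-one assignment (minimum-cost bipartite matching).
Optimal: Harbor→Machine M4 (35 min), Kestrel→Machine M1 (114 min), Summit→Machine M2 (45 min), Juno→Machine M3 (33 min), Pioneer→Machine M5 (61 min) — total 35+114+45+33+61 = 288 min.
Column-greedy (each machine in turn goes to its cheapest remaining job) gives 367 min, worse by 79.
Next-best assignment: Harbor→Machine M3, Kestrel→Machine M5, Summit→Machine M2, Juno→Machine M1, Pioneer→Machine M4 = 323 min.
No other one-to-one assignment undercuts 288 min.

Min total: 288 min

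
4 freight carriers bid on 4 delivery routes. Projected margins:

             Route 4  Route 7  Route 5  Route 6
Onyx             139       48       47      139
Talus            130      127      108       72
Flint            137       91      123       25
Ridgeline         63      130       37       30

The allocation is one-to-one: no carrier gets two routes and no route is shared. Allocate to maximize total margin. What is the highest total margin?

Maximum total: $522k

Optimal: Onyx→Route 6 ($139k), Talus→Route 4 ($130k), Flint→Route 5 ($123k), Ridgeline→Route 7 ($130k) — total 139+130+123+130 = $522k.
Max-entry greedy (repeatedly take the single best remaining cell) gives $464k, worse by 58.
Swapping Ridgeline↔Flint (Ridgeline→Route 5 $37k, Flint→Route 7 $91k) loses 125.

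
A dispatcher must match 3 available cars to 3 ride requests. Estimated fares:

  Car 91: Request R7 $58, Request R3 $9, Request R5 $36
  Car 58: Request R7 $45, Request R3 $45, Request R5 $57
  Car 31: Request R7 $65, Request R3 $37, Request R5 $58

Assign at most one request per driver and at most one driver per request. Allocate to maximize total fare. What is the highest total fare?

Maximum total: $161

This is a one-to-one assignment (maximum-weight bipartite matching).
Optimal: Car 91→Request R7 ($58), Car 58→Request R3 ($45), Car 31→Request R5 ($58) — total 58+45+58 = $161.
Row-greedy (each driver in turn takes its best remaining request) gives $152, worse by 9.
No other one-to-one assignment exceeds $161.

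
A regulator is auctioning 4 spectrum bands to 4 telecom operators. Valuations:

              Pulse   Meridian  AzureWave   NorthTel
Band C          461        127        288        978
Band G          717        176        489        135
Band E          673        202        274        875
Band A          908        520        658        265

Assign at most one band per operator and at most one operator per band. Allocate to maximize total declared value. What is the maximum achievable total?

Max total: $2660M

Optimal: Pulse→Band E ($673M), Meridian→Band A ($520M), AzureWave→Band G ($489M), NorthTel→Band C ($978M) — total 673+520+489+978 = $2660M.
Max-entry greedy (repeatedly take the single best remaining cell) gives $2577M, worse by 83.
Next-best assignment: Pulse→Band A, Meridian→Band E, AzureWave→Band G, NorthTel→Band C = $2577M.
Checked against all permutations: $2660M is optimal.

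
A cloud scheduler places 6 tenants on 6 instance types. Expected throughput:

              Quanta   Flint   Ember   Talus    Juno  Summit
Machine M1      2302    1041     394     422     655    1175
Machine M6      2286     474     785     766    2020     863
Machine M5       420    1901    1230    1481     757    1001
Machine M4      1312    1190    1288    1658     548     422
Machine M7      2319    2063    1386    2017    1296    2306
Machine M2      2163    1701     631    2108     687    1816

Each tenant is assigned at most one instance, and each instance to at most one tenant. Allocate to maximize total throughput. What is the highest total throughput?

This is a one-to-one assignment (maximum-weight bipartite matching).
Optimal: Quanta→Machine M1 (2302 ops/s), Flint→Machine M5 (1901 ops/s), Ember→Machine M4 (1288 ops/s), Talus→Machine M2 (2108 ops/s), Juno→Machine M6 (2020 ops/s), Summit→Machine M7 (2306 ops/s) — total 2302+1901+1288+2108+2020+2306 = 11925 ops/s.
Row-greedy (each tenant in turn takes its best remaining instance) gives 10811 ops/s, worse by 1114.
Next-best assignment: Quanta→Machine M1, Flint→Machine M5, Ember→Machine M4, Talus→Machine M7, Juno→Machine M6, Summit→Machine M2 = 11344 ops/s.
Swapping Quanta↔Summit (Quanta→Machine M7 2319 ops/s, Summit→Machine M1 1175 ops/s) loses 1114.

Maximum total: 11925 ops/s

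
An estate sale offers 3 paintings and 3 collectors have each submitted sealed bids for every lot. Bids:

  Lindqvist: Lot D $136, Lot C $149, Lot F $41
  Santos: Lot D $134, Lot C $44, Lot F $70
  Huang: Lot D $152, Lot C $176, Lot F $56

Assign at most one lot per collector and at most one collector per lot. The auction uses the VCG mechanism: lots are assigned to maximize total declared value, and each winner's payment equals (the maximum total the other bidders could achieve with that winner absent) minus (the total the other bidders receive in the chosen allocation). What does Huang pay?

Huang pays $77.

Efficient allocation: Lindqvist→Lot D ($136), Santos→Lot F ($70), Huang→Lot C ($176); total welfare W = $382.
Huang receives Lot C at value $176, so the others get W − 176 = $206.
Without Huang: best allocation of the remaining 2 bidders over all 3 lots is Lindqvist→Lot C ($149), Santos→Lot D ($134), total $283.
VCG payment = (others' best without Huang) − (others' welfare with Huang) = 283 − 206 = $77.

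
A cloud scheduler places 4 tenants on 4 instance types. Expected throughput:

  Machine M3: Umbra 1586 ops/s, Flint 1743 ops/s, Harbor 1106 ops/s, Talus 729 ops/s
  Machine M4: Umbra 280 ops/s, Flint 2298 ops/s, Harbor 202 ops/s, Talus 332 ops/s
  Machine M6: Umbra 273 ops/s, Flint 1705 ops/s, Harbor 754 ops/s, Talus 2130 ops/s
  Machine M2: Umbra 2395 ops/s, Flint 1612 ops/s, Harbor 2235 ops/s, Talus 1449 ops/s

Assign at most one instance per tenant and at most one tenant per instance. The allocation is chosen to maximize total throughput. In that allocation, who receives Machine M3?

Umbra receives Machine M3.

This is a one-to-one assignment (maximum-weight bipartite matching).
Optimal: Umbra→Machine M3 (1586 ops/s), Flint→Machine M4 (2298 ops/s), Harbor→Machine M2 (2235 ops/s), Talus→Machine M6 (2130 ops/s) — total 1586+2298+2235+2130 = 8249 ops/s.
Row-greedy (each tenant in turn takes its best remaining instance) gives 7929 ops/s, worse by 320.
No other one-to-one assignment exceeds 8249 ops/s.
Umbra's own top instance is Machine M2 (2395 ops/s), but forcing Umbra→Machine M2 and reassigning the rest optimally gives only 7929 ops/s — worse by 320.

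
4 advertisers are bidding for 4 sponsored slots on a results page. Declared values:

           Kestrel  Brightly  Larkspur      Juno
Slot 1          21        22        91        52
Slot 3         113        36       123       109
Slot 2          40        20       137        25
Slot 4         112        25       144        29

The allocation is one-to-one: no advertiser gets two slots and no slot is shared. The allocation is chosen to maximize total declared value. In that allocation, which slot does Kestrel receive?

This is the linear assignment problem.
Optimal: Kestrel→Slot 4 ($112), Brightly→Slot 1 ($22), Larkspur→Slot 2 ($137), Juno→Slot 3 ($109) — total 112+22+137+109 = $380.
Max-entry greedy (repeatedly take the single best remaining cell) gives $329, worse by 51.
Next-best assignment: Kestrel→Slot 4, Brightly→Slot 3, Larkspur→Slot 2, Juno→Slot 1 = $337.
Swapping Brightly↔Larkspur (Brightly→Slot 2 $20, Larkspur→Slot 1 $91) loses 48.
No other one-to-one assignment exceeds $380.
Kestrel's own top slot is Slot 3 ($113), but forcing Kestrel→Slot 3 and reassigning the rest optimally gives only $329 — worse by 51.

Kestrel receives Slot 4.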